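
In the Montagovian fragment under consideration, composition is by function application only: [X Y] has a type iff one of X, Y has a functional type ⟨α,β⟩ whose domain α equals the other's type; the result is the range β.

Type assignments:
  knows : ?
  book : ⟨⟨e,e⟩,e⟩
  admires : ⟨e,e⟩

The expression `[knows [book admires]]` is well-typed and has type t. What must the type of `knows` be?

For [knows [book admires]] to have type t with [book admires] of type e, knows must be the function: knows : ⟨e,t⟩.

⟨e,t⟩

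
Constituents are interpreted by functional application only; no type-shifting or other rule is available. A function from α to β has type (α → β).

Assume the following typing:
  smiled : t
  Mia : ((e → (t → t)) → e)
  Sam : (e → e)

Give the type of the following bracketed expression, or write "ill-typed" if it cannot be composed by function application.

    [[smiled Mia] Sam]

ill-typed

[smiled Mia]: t and ((e → (t → t)) → e) cannot combine by function application — type clash.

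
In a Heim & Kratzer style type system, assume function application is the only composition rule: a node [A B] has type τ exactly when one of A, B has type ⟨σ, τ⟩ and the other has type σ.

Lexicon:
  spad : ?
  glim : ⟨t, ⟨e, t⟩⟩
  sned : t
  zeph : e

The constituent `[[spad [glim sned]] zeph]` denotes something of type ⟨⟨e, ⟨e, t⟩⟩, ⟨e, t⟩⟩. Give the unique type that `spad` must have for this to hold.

For [[spad [glim sned]] zeph] to have type ⟨⟨e, ⟨e, t⟩⟩, ⟨e, t⟩⟩ with zeph of type e, [spad [glim sned]] must be the function: [spad [glim sned]] : ⟨e, ⟨⟨e, ⟨e, t⟩⟩, ⟨e, t⟩⟩⟩.
For [spad [glim sned]] to have type ⟨e, ⟨⟨e, ⟨e, t⟩⟩, ⟨e, t⟩⟩⟩ with [glim sned] of type ⟨e, t⟩, spad must be the function: spad : ⟨⟨e, t⟩, ⟨e, ⟨⟨e, ⟨e, t⟩⟩, ⟨e, t⟩⟩⟩⟩.

⟨⟨e, t⟩, ⟨e, ⟨⟨e, ⟨e, t⟩⟩, ⟨e, t⟩⟩⟩⟩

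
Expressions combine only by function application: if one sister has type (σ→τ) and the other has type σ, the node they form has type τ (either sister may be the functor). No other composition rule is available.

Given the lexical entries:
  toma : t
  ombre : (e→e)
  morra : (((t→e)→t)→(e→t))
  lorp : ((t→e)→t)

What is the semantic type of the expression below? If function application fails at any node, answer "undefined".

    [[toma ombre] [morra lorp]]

undefined

[toma ombre]: t with (e→e) — neither is a function whose domain matches the other; composition fails here.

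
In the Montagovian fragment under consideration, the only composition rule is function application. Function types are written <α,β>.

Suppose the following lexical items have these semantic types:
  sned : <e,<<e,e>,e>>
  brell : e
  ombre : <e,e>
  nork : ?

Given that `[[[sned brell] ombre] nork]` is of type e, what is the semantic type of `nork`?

[[[sned brell] ombre] nork] is required to be e. [[sned brell] ombre] : e cannot yield e as functor, so nork : <e,e>.

<e,e>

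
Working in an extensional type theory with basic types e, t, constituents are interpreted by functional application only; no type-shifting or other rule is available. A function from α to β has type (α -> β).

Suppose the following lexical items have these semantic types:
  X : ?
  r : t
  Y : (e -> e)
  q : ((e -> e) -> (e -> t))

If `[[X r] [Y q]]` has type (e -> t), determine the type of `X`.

For [[X r] [Y q]] to have type (e -> t) with [Y q] of type (e -> t), [X r] must be the function: [X r] : ((e -> t) -> (e -> t)).
For [X r] to have type ((e -> t) -> (e -> t)) with r of type t, X must be the function: X : (t -> ((e -> t) -> (e -> t))).

(t -> ((e -> t) -> (e -> t)))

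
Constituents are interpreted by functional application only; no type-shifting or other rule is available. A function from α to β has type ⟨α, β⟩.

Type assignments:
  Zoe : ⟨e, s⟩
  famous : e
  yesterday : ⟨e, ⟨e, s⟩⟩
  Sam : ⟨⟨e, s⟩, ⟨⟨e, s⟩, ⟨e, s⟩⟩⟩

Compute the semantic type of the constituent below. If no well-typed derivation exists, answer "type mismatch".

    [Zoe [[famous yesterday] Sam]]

⟨e, s⟩

[famous yesterday] — yesterday of type ⟨e, ⟨e, s⟩⟩ combines with famous of type e: type ⟨e, s⟩.
[[famous yesterday] Sam] — Sam of type ⟨⟨e, s⟩, ⟨⟨e, s⟩, ⟨e, s⟩⟩⟩ combines with [famous yesterday] of type ⟨e, s⟩: type ⟨⟨e, s⟩, ⟨e, s⟩⟩.
[Zoe [[famous yesterday] Sam]] — [[famous yesterday] Sam] of type ⟨⟨e, s⟩, ⟨e, s⟩⟩ combines with Zoe of type ⟨e, s⟩: type ⟨e, s⟩.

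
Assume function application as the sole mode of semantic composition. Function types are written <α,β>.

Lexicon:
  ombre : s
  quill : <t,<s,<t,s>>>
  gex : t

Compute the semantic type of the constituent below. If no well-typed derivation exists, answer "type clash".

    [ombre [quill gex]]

[quill gex] — quill of type <t,<s,<t,s>>> combines with gex of type t: type <s,<t,s>>.
[ombre [quill gex]] — [quill gex] of type <s,<t,s>> combines with ombre of type s: type <t,s>.

<t,s>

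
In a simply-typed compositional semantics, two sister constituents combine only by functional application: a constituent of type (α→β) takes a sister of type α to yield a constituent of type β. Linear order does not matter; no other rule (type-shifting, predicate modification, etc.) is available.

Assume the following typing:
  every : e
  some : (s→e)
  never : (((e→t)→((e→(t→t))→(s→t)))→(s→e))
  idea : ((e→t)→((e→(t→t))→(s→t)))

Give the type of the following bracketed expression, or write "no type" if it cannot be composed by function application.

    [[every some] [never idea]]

At [every some]: neither e nor (s→e) can take the other as argument; the node is ill-typed.

no type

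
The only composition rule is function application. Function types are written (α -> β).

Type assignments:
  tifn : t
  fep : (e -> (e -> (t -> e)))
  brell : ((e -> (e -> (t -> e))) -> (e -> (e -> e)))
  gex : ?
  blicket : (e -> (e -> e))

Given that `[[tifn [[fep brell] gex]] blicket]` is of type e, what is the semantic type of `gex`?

At [[tifn [[fep brell] gex]] blicket] (required: e): blicket is (e -> (e -> e)), which is not a function with range e; hence [tifn [[fep brell] gex]] is the functor — type ((e -> (e -> e)) -> e).
At [tifn [[fep brell] gex]] (required: ((e -> (e -> e)) -> e)): tifn is t, which is not a function with range ((e -> (e -> e)) -> e); hence [[fep brell] gex] is the functor — type (t -> ((e -> (e -> e)) -> e)).
At [[fep brell] gex] (required: (t -> ((e -> (e -> e)) -> e))): [fep brell] is (e -> (e -> e)), which is not a function with range (t -> ((e -> (e -> e)) -> e)); hence gex is the functor — type ((e -> (e -> e)) -> (t -> ((e -> (e -> e)) -> e))).

((e -> (e -> e)) -> (t -> ((e -> (e -> e)) -> e)))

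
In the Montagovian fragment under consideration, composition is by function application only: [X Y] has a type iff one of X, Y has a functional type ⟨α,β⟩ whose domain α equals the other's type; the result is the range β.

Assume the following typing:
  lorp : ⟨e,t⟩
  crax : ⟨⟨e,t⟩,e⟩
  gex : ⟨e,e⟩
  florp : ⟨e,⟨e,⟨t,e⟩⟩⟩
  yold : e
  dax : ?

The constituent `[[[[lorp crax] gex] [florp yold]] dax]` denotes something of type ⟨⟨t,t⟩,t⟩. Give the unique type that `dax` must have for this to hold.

⟨⟨t,e⟩,⟨⟨t,t⟩,t⟩⟩

[[[[lorp crax] gex] [florp yold]] dax] must have type ⟨⟨t,t⟩,t⟩. The sister [[[lorp crax] gex] [florp yold]] has type ⟨t,e⟩; that is not a function onto ⟨⟨t,t⟩,t⟩, so dax must be the functor, of type ⟨⟨t,e⟩,⟨⟨t,t⟩,t⟩⟩.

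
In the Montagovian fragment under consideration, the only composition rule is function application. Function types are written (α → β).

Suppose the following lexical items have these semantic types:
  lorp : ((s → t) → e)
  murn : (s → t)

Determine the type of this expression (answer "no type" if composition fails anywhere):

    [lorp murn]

e

[lorp murn]: functor lorp : ((s → t) → e), argument murn : (s → t); result e.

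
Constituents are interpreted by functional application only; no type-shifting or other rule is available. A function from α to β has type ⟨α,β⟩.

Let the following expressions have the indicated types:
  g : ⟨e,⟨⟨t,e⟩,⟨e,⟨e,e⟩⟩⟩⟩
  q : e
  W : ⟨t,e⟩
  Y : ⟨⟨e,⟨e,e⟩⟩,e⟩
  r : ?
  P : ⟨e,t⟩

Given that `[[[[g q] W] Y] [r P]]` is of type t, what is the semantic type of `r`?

⟨⟨e,t⟩,⟨e,t⟩⟩

[[[[g q] W] Y] [r P]] is required to be t. [[[g q] W] Y] : e cannot yield t as functor, so [r P] : ⟨e,t⟩.
[r P] is required to be ⟨e,t⟩. P : ⟨e,t⟩ cannot yield ⟨e,t⟩ as functor, so r : ⟨⟨e,t⟩,⟨e,t⟩⟩.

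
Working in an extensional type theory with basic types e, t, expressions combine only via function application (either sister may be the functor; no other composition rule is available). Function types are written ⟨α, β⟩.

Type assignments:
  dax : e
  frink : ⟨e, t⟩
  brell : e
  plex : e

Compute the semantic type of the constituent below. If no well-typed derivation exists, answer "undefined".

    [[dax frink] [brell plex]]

undefined

At [dax frink], frink : ⟨e, t⟩ takes dax : e, giving t.
[brell plex]: e and e cannot combine by function application — type clash.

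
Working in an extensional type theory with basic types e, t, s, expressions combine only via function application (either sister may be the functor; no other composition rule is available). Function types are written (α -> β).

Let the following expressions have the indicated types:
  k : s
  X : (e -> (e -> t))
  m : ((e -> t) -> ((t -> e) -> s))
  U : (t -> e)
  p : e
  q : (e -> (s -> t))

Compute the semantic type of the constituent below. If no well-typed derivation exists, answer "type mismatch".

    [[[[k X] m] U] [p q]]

type mismatch

At [k X]: neither s nor (e -> (e -> t)) can take the other as argument; the node is ill-typed.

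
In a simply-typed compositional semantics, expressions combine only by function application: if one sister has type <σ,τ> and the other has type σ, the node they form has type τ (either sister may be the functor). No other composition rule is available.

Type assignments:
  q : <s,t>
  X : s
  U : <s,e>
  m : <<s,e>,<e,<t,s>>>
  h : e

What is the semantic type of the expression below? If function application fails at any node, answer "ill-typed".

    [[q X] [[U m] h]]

[q X]: <s,t> applied to s yields t.
[U m]: <<s,e>,<e,<t,s>>> applied to <s,e> yields <e,<t,s>>.
[[U m] h]: <e,<t,s>> applied to e yields <t,s>.
[[q X] [[U m] h]]: <t,s> applied to t yields s.

s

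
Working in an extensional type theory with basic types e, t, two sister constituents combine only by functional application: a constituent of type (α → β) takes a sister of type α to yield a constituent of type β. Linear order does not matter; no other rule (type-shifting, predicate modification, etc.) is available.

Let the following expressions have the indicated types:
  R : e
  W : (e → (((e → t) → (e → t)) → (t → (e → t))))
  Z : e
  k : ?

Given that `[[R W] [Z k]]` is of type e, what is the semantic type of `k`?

(e → ((((e → t) → (e → t)) → (t → (e → t))) → e))

[[R W] [Z k]] is required to be e. [R W] : (((e → t) → (e → t)) → (t → (e → t))) cannot yield e as functor, so [Z k] : ((((e → t) → (e → t)) → (t → (e → t))) → e).
[Z k] is required to be ((((e → t) → (e → t)) → (t → (e → t))) → e). Z : e cannot yield ((((e → t) → (e → t)) → (t → (e → t))) → e) as functor, so k : (e → ((((e → t) → (e → t)) → (t → (e → t))) → e)).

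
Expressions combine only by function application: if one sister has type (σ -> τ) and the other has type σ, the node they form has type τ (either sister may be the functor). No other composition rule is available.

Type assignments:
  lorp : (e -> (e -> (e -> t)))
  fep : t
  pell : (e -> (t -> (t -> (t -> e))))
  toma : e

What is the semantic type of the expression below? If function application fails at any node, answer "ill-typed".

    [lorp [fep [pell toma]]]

ill-typed

At [pell toma], pell : (e -> (t -> (t -> (t -> e)))) takes toma : e, giving (t -> (t -> (t -> e))).
At [fep [pell toma]], [pell toma] : (t -> (t -> (t -> e))) takes fep : t, giving (t -> (t -> e)).
[lorp [fep [pell toma]]]: (e -> (e -> (e -> t))) with (t -> (t -> e)) — neither is a function whose domain matches the other; composition fails here.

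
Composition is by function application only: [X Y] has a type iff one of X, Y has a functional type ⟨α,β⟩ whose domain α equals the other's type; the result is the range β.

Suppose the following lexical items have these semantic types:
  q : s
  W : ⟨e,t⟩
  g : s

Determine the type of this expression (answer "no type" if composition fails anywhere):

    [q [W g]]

no type

[W g]: ⟨e,t⟩ and s cannot combine by function application — type clash.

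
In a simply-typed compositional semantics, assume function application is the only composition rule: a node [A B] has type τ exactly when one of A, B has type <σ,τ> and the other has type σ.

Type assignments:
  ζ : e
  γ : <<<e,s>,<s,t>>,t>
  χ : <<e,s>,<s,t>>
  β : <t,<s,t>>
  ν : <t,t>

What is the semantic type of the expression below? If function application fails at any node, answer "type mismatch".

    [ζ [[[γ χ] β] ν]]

type mismatch

[γ χ]: γ is <<<e,s>,<s,t>>,t>, χ is <<e,s>,<s,t>>; result t.
[[γ χ] β]: β is <t,<s,t>>, [γ χ] is t; result <s,t>.
[[[γ χ] β] ν]: <s,t> and <t,t> cannot combine by function application — type clash.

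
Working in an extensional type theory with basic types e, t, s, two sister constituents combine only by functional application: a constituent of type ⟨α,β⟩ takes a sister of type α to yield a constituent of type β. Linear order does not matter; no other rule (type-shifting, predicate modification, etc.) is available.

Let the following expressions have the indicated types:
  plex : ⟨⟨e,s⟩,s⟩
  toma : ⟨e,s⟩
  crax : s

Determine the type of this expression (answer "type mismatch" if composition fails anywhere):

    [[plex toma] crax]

type mismatch

[plex toma]: plex is ⟨⟨e,s⟩,s⟩, toma is ⟨e,s⟩; result s.
[[plex toma] crax]: s with s — neither is a function whose domain matches the other; composition fails here.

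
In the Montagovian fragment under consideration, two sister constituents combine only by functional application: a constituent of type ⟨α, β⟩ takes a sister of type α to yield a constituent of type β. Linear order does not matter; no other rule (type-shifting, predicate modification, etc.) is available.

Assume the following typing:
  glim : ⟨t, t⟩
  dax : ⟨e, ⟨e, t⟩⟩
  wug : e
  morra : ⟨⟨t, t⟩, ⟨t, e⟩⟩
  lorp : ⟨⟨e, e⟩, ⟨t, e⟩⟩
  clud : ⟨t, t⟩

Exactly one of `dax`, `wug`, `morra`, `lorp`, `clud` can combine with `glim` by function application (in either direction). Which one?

morra

dax : ⟨e, ⟨e, t⟩⟩ — no; glim wants t, and dax wants e.
wug : e — no; glim wants t, and wug wants nothing (atomic).
morra — combines: morra : ⟨⟨t, t⟩, ⟨t, e⟩⟩ takes glim : ⟨t, t⟩ as argument, giving ⟨t, e⟩.
lorp : ⟨⟨e, e⟩, ⟨t, e⟩⟩ — no; glim wants t, and lorp wants ⟨e, e⟩.
clud : ⟨t, t⟩ — no; glim wants t, and clud wants t.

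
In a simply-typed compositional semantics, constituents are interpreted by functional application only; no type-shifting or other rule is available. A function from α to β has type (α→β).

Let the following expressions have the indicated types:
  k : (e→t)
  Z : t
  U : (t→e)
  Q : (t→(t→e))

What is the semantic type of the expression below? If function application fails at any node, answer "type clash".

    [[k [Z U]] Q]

(t→e)

[Z U]: (t→e) applied to t yields e.
[k [Z U]]: (e→t) applied to e yields t.
[[k [Z U]] Q]: (t→(t→e)) applied to t yields (t→e).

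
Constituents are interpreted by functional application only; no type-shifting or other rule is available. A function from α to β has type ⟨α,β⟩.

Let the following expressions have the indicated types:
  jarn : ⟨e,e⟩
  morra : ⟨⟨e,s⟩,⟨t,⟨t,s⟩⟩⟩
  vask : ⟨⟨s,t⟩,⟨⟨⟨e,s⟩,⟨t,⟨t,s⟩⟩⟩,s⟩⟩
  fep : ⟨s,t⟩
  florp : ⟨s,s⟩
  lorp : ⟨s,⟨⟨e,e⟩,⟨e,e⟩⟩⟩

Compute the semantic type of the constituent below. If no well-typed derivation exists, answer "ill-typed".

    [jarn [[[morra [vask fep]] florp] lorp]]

[vask fep] — vask of type ⟨⟨s,t⟩,⟨⟨⟨e,s⟩,⟨t,⟨t,s⟩⟩⟩,s⟩⟩ combines with fep of type ⟨s,t⟩: type ⟨⟨⟨e,s⟩,⟨t,⟨t,s⟩⟩⟩,s⟩.
[morra [vask fep]] — [vask fep] of type ⟨⟨⟨e,s⟩,⟨t,⟨t,s⟩⟩⟩,s⟩ combines with morra of type ⟨⟨e,s⟩,⟨t,⟨t,s⟩⟩⟩: type s.
[[morra [vask fep]] florp] — florp of type ⟨s,s⟩ combines with [morra [vask fep]] of type s: type s.
[[[morra [vask fep]] florp] lorp] — lorp of type ⟨s,⟨⟨e,e⟩,⟨e,e⟩⟩⟩ combines with [[morra [vask fep]] florp] of type s: type ⟨⟨e,e⟩,⟨e,e⟩⟩.
[jarn [[[morra [vask fep]] florp] lorp]] — [[[morra [vask fep]] florp] lorp] of type ⟨⟨e,e⟩,⟨e,e⟩⟩ combines with jarn of type ⟨e,e⟩: type ⟨e,e⟩.

⟨e,e⟩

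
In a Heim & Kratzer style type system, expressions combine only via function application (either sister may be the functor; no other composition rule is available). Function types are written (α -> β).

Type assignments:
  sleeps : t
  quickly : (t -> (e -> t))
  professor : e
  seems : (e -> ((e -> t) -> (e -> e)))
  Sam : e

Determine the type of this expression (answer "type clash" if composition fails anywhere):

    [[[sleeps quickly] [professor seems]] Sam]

At [sleeps quickly], quickly : (t -> (e -> t)) takes sleeps : t, giving (e -> t).
At [professor seems], seems : (e -> ((e -> t) -> (e -> e))) takes professor : e, giving ((e -> t) -> (e -> e)).
At [[sleeps quickly] [professor seems]], [professor seems] : ((e -> t) -> (e -> e)) takes [sleeps quickly] : (e -> t), giving (e -> e).
At [[[sleeps quickly] [professor seems]] Sam], [[sleeps quickly] [professor seems]] : (e -> e) takes Sam : e, giving e.

e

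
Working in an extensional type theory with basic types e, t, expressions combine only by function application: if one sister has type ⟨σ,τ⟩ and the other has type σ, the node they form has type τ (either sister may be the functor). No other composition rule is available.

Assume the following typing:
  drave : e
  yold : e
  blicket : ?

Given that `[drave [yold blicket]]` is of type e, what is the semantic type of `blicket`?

⟨e,⟨e,e⟩⟩

[drave [yold blicket]] must have type e. The sister drave has type e; that is not a function onto e, so [yold blicket] must be the functor, of type ⟨e,e⟩.
[yold blicket] must have type ⟨e,e⟩. The sister yold has type e; that is not a function onto ⟨e,e⟩, so blicket must be the functor, of type ⟨e,⟨e,e⟩⟩.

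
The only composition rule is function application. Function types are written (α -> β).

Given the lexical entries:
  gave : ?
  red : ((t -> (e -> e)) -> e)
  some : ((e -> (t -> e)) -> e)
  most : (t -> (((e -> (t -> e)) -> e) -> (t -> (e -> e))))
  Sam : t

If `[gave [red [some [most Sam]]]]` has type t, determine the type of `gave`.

(e -> t)

For [gave [red [some [most Sam]]]] to have type t with [red [some [most Sam]]] of type e, gave must be the function: gave : (e -> t).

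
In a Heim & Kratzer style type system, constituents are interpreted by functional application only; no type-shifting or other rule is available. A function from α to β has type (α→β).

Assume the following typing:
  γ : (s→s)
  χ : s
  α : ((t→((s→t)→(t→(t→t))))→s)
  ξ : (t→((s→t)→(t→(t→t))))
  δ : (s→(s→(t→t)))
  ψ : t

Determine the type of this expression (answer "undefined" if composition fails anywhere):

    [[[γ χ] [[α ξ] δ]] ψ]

t

At [γ χ], γ : (s→s) takes χ : s, giving s.
At [α ξ], α : ((t→((s→t)→(t→(t→t))))→s) takes ξ : (t→((s→t)→(t→(t→t)))), giving s.
At [[α ξ] δ], δ : (s→(s→(t→t))) takes [α ξ] : s, giving (s→(t→t)).
At [[γ χ] [[α ξ] δ]], [[α ξ] δ] : (s→(t→t)) takes [γ χ] : s, giving (t→t).
At [[[γ χ] [[α ξ] δ]] ψ], [[γ χ] [[α ξ] δ]] : (t→t) takes ψ : t, giving t.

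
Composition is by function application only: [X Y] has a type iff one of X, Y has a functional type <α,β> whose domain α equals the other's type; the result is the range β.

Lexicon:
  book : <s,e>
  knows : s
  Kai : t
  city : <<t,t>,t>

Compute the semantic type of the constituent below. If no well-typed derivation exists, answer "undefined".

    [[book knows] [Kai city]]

[book knows] — book of type <s,e> combines with knows of type s: type e.
[Kai city]: t and <<t,t>,t> cannot combine by function application — type clash.

undefined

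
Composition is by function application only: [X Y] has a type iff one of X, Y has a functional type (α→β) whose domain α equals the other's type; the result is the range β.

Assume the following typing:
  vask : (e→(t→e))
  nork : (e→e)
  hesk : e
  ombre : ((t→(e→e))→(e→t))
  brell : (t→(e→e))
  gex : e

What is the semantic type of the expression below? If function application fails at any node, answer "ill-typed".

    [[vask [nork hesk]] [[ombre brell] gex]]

e

[nork hesk]: nork is (e→e), hesk is e; result e.
[vask [nork hesk]]: vask is (e→(t→e)), [nork hesk] is e; result (t→e).
[ombre brell]: ombre is ((t→(e→e))→(e→t)), brell is (t→(e→e)); result (e→t).
[[ombre brell] gex]: [ombre brell] is (e→t), gex is e; result t.
[[vask [nork hesk]] [[ombre brell] gex]]: [vask [nork hesk]] is (t→e), [[ombre brell] gex] is t; result e.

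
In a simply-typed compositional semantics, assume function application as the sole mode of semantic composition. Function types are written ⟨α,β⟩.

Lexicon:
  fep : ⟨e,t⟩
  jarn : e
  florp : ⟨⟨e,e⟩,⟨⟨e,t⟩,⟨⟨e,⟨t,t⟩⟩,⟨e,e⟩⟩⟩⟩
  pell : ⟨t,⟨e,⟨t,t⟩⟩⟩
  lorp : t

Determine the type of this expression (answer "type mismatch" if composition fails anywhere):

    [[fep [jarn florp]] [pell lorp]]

type mismatch

At [jarn florp]: neither e nor ⟨⟨e,e⟩,⟨⟨e,t⟩,⟨⟨e,⟨t,t⟩⟩,⟨e,e⟩⟩⟩⟩ can take the other as argument; the node is ill-typed.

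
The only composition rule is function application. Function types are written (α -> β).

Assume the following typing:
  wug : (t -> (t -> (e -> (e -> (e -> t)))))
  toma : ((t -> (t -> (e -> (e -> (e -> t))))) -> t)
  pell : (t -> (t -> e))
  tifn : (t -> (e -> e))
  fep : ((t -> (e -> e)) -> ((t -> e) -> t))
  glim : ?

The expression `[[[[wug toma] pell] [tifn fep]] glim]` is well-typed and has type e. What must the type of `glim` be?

At [[[[wug toma] pell] [tifn fep]] glim] (required: e): [[[wug toma] pell] [tifn fep]] is t, which is not a function with range e; hence glim is the functor — type (t -> e).

(t -> e)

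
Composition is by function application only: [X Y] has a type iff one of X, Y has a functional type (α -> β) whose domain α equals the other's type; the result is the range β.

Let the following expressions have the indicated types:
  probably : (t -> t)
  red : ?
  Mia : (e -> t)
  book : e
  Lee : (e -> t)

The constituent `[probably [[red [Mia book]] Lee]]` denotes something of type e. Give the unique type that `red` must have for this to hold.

At [probably [[red [Mia book]] Lee]] (required: e): probably is (t -> t), which is not a function with range e; hence [[red [Mia book]] Lee] is the functor — type ((t -> t) -> e).
At [[red [Mia book]] Lee] (required: ((t -> t) -> e)): Lee is (e -> t), which is not a function with range ((t -> t) -> e); hence [red [Mia book]] is the functor — type ((e -> t) -> ((t -> t) -> e)).
At [red [Mia book]] (required: ((e -> t) -> ((t -> t) -> e))): [Mia book] is t, which is not a function with range ((e -> t) -> ((t -> t) -> e)); hence red is the functor — type (t -> ((e -> t) -> ((t -> t) -> e))).

(t -> ((e -> t) -> ((t -> t) -> e)))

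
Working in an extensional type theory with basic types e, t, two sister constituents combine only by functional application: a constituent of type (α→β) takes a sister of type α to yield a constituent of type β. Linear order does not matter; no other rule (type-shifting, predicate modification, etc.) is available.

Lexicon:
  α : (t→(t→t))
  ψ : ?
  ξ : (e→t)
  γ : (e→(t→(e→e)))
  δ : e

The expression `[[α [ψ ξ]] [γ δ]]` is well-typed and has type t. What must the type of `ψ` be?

((e→t)→((t→(t→t))→((t→(e→e))→t)))

At [[α [ψ ξ]] [γ δ]] (required: t): [γ δ] is (t→(e→e)), which is not a function with range t; hence [α [ψ ξ]] is the functor — type ((t→(e→e))→t).
At [α [ψ ξ]] (required: ((t→(e→e))→t)): α is (t→(t→t)), which is not a function with range ((t→(e→e))→t); hence [ψ ξ] is the functor — type ((t→(t→t))→((t→(e→e))→t)).
At [ψ ξ] (required: ((t→(t→t))→((t→(e→e))→t))): ξ is (e→t), which is not a function with range ((t→(t→t))→((t→(e→e))→t)); hence ψ is the functor — type ((e→t)→((t→(t→t))→((t→(e→e))→t))).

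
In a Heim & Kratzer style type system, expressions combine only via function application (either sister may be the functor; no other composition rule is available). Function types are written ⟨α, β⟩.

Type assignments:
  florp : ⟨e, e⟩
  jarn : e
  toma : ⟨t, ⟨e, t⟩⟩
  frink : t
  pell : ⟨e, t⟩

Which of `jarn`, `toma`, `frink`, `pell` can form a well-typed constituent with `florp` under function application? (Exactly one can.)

jarn — combines: florp : ⟨e, e⟩ takes jarn : e as argument, giving e.
toma : ⟨t, ⟨e, t⟩⟩ — does not combine with florp.
frink : t — does not combine with florp.
pell : ⟨e, t⟩ — does not combine with florp.

jarn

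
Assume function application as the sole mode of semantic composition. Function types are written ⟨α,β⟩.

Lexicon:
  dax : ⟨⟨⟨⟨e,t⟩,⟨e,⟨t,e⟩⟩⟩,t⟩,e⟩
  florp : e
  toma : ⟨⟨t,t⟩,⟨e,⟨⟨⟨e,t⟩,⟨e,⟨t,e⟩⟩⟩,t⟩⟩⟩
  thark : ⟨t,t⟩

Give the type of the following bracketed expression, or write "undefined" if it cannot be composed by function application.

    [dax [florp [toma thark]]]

e

At [toma thark], toma : ⟨⟨t,t⟩,⟨e,⟨⟨⟨e,t⟩,⟨e,⟨t,e⟩⟩⟩,t⟩⟩⟩ takes thark : ⟨t,t⟩, giving ⟨e,⟨⟨⟨e,t⟩,⟨e,⟨t,e⟩⟩⟩,t⟩⟩.
At [florp [toma thark]], [toma thark] : ⟨e,⟨⟨⟨e,t⟩,⟨e,⟨t,e⟩⟩⟩,t⟩⟩ takes florp : e, giving ⟨⟨⟨e,t⟩,⟨e,⟨t,e⟩⟩⟩,t⟩.
At [dax [florp [toma thark]]], dax : ⟨⟨⟨⟨e,t⟩,⟨e,⟨t,e⟩⟩⟩,t⟩,e⟩ takes [florp [toma thark]] : ⟨⟨⟨e,t⟩,⟨e,⟨t,e⟩⟩⟩,t⟩, giving e.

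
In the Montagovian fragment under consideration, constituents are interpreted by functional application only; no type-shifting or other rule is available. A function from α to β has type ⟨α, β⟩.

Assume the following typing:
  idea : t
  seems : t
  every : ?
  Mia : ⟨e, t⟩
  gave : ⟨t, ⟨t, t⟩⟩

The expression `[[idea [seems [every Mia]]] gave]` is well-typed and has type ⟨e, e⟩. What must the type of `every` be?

⟨⟨e, t⟩, ⟨t, ⟨t, ⟨⟨t, ⟨t, t⟩⟩, ⟨e, e⟩⟩⟩⟩⟩

For [[idea [seems [every Mia]]] gave] to have type ⟨e, e⟩ with gave of type ⟨t, ⟨t, t⟩⟩, [idea [seems [every Mia]]] must be the function: [idea [seems [every Mia]]] : ⟨⟨t, ⟨t, t⟩⟩, ⟨e, e⟩⟩.
For [idea [seems [every Mia]]] to have type ⟨⟨t, ⟨t, t⟩⟩, ⟨e, e⟩⟩ with idea of type t, [seems [every Mia]] must be the function: [seems [every Mia]] : ⟨t, ⟨⟨t, ⟨t, t⟩⟩, ⟨e, e⟩⟩⟩.
For [seems [every Mia]] to have type ⟨t, ⟨⟨t, ⟨t, t⟩⟩, ⟨e, e⟩⟩⟩ with seems of type t, [every Mia] must be the function: [every Mia] : ⟨t, ⟨t, ⟨⟨t, ⟨t, t⟩⟩, ⟨e, e⟩⟩⟩⟩.
For [every Mia] to have type ⟨t, ⟨t, ⟨⟨t, ⟨t, t⟩⟩, ⟨e, e⟩⟩⟩⟩ with Mia of type ⟨e, t⟩, every must be the function: every : ⟨⟨e, t⟩, ⟨t, ⟨t, ⟨⟨t, ⟨t, t⟩⟩, ⟨e, e⟩⟩⟩⟩⟩.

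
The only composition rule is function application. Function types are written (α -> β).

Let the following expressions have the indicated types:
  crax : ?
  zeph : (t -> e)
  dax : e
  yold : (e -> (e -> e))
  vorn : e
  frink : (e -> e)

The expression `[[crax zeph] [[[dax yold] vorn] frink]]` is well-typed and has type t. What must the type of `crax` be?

[[crax zeph] [[[dax yold] vorn] frink]] is required to be t. [[[dax yold] vorn] frink] : e cannot yield t as functor, so [crax zeph] : (e -> t).
[crax zeph] is required to be (e -> t). zeph : (t -> e) cannot yield (e -> t) as functor, so crax : ((t -> e) -> (e -> t)).

((t -> e) -> (e -> t))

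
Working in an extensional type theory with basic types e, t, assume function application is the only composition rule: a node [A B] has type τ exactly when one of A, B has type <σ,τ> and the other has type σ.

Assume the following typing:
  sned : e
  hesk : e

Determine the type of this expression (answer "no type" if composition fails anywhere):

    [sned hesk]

no type

[sned hesk]: e with e — neither is a function whose domain matches the other; composition fails here.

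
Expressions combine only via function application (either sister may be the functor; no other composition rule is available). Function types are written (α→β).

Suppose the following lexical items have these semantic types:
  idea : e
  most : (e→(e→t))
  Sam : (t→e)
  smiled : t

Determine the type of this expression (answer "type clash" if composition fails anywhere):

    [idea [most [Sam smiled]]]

t

At [Sam smiled], Sam : (t→e) takes smiled : t, giving e.
At [most [Sam smiled]], most : (e→(e→t)) takes [Sam smiled] : e, giving (e→t).
At [idea [most [Sam smiled]]], [most [Sam smiled]] : (e→t) takes idea : e, giving t.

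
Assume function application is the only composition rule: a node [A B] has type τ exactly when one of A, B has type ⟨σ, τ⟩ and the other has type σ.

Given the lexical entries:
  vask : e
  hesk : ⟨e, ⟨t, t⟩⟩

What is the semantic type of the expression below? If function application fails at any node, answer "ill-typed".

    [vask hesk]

[vask hesk]: hesk is ⟨e, ⟨t, t⟩⟩, vask is e; result ⟨t, t⟩.

⟨t, t⟩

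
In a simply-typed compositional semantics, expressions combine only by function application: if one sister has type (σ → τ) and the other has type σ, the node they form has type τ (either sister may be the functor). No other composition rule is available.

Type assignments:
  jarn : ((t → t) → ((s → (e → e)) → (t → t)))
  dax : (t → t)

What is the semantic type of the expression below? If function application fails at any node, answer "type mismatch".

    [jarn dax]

((s → (e → e)) → (t → t))

[jarn dax]: functor jarn : ((t → t) → ((s → (e → e)) → (t → t))), argument dax : (t → t); result ((s → (e → e)) → (t → t)).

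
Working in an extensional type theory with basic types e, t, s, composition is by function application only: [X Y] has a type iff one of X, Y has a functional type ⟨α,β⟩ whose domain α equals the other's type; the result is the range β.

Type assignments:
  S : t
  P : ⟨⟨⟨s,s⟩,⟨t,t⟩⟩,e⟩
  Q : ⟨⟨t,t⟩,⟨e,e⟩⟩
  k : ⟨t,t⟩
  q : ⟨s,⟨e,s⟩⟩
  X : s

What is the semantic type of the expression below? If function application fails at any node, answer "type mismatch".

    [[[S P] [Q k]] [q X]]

[S P]: t and ⟨⟨⟨s,s⟩,⟨t,t⟩⟩,e⟩ cannot combine by function application — type clash.

type mismatch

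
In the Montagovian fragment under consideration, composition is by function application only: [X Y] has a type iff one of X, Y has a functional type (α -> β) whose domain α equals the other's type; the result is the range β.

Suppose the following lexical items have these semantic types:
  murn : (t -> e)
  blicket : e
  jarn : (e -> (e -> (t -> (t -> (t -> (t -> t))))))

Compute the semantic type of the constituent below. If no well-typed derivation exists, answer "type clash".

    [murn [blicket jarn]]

[blicket jarn]: jarn is (e -> (e -> (t -> (t -> (t -> (t -> t)))))), blicket is e; result (e -> (t -> (t -> (t -> (t -> t))))).
At [murn [blicket jarn]]: neither (t -> e) nor (e -> (t -> (t -> (t -> (t -> t))))) can take the other as argument; the node is ill-typed.

type clash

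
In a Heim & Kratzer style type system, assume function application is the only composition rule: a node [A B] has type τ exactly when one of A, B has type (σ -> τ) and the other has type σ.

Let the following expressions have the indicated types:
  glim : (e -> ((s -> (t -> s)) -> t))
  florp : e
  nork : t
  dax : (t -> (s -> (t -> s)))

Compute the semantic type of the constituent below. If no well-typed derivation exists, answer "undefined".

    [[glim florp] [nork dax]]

[glim florp]: glim is (e -> ((s -> (t -> s)) -> t)), florp is e; result ((s -> (t -> s)) -> t).
[nork dax]: dax is (t -> (s -> (t -> s))), nork is t; result (s -> (t -> s)).
[[glim florp] [nork dax]]: [glim florp] is ((s -> (t -> s)) -> t), [nork dax] is (s -> (t -> s)); result t.

t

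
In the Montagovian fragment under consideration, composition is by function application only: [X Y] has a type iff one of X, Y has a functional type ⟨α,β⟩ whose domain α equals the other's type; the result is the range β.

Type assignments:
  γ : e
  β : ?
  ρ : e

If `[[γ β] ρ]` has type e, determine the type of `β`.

At [[γ β] ρ] (required: e): ρ is e, which is not a function with range e; hence [γ β] is the functor — type ⟨e,e⟩.
At [γ β] (required: ⟨e,e⟩): γ is e, which is not a function with range ⟨e,e⟩; hence β is the functor — type ⟨e,⟨e,e⟩⟩.

⟨e,⟨e,e⟩⟩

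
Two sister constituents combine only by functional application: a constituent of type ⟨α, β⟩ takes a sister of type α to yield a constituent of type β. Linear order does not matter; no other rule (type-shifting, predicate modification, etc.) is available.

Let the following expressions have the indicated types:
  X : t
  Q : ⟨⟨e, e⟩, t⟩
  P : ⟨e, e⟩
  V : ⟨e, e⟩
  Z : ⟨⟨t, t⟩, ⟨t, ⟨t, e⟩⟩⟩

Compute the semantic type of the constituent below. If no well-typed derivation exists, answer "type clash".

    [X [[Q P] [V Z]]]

type clash

[Q P]: functor Q : ⟨⟨e, e⟩, t⟩, argument P : ⟨e, e⟩; result t.
[V Z]: ⟨e, e⟩ and ⟨⟨t, t⟩, ⟨t, ⟨t, e⟩⟩⟩ cannot combine by function application — type clash.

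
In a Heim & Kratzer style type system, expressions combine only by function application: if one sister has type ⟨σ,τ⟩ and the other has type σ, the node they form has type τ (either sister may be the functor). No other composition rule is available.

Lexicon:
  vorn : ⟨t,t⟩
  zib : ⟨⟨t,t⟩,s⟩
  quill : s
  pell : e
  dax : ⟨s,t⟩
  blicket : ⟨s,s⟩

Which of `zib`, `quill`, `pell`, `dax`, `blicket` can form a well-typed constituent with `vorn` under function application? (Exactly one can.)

zib

zib — combines: zib : ⟨⟨t,t⟩,s⟩ takes vorn : ⟨t,t⟩ as argument, giving s.
quill : s — neither side's domain matches the other.
pell : e — neither side's domain matches the other.
dax : ⟨s,t⟩ — neither side's domain matches the other.
blicket : ⟨s,s⟩ — neither side's domain matches the other.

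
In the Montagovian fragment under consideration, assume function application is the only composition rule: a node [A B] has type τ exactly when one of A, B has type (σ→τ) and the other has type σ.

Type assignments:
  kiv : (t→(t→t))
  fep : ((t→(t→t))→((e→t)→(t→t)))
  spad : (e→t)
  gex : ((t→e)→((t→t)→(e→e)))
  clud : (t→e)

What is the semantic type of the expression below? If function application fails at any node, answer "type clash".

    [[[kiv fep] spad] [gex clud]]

(e→e)

[kiv fep]: functor fep : ((t→(t→t))→((e→t)→(t→t))), argument kiv : (t→(t→t)); result ((e→t)→(t→t)).
[[kiv fep] spad]: functor [kiv fep] : ((e→t)→(t→t)), argument spad : (e→t); result (t→t).
[gex clud]: functor gex : ((t→e)→((t→t)→(e→e))), argument clud : (t→e); result ((t→t)→(e→e)).
[[[kiv fep] spad] [gex clud]]: functor [gex clud] : ((t→t)→(e→e)), argument [[kiv fep] spad] : (t→t); result (e→e).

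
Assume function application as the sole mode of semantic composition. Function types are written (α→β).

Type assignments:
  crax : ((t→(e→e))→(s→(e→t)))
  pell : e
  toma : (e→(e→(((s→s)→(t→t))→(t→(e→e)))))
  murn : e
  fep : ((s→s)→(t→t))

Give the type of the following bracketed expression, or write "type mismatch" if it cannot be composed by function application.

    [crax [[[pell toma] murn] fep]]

[pell toma] — toma of type (e→(e→(((s→s)→(t→t))→(t→(e→e))))) combines with pell of type e: type (e→(((s→s)→(t→t))→(t→(e→e)))).
[[pell toma] murn] — [pell toma] of type (e→(((s→s)→(t→t))→(t→(e→e)))) combines with murn of type e: type (((s→s)→(t→t))→(t→(e→e))).
[[[pell toma] murn] fep] — [[pell toma] murn] of type (((s→s)→(t→t))→(t→(e→e))) combines with fep of type ((s→s)→(t→t)): type (t→(e→e)).
[crax [[[pell toma] murn] fep]] — crax of type ((t→(e→e))→(s→(e→t))) combines with [[[pell toma] murn] fep] of type (t→(e→e)): type (s→(e→t)).

(s→(e→t))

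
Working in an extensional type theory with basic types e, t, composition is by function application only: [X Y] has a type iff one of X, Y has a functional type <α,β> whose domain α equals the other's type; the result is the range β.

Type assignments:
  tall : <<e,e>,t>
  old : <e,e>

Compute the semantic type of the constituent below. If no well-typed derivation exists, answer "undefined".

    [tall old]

t

[tall old]: functor tall : <<e,e>,t>, argument old : <e,e>; result t.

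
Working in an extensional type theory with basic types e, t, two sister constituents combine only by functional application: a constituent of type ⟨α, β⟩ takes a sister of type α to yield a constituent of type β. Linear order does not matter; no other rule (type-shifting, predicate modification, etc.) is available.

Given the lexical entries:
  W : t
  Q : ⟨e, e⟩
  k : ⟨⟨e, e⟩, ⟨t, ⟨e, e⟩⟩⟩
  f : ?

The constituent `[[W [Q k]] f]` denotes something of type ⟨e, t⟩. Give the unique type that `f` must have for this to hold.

For [[W [Q k]] f] to have type ⟨e, t⟩ with [W [Q k]] of type ⟨e, e⟩, f must be the function: f : ⟨⟨e, e⟩, ⟨e, t⟩⟩.

⟨⟨e, e⟩, ⟨e, t⟩⟩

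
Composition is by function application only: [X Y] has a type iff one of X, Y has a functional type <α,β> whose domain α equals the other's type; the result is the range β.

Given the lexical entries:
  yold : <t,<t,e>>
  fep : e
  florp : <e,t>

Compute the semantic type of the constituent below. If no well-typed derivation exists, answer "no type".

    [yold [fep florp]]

[fep florp] — florp of type <e,t> combines with fep of type e: type t.
[yold [fep florp]] — yold of type <t,<t,e>> combines with [fep florp] of type t: type <t,e>.

<t,e>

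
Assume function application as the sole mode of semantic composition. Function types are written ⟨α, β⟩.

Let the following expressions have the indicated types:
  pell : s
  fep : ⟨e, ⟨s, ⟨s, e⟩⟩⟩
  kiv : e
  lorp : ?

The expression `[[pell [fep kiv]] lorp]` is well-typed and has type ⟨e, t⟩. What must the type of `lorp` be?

For [[pell [fep kiv]] lorp] to have type ⟨e, t⟩ with [pell [fep kiv]] of type ⟨s, e⟩, lorp must be the function: lorp : ⟨⟨s, e⟩, ⟨e, t⟩⟩.

⟨⟨s, e⟩, ⟨e, t⟩⟩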